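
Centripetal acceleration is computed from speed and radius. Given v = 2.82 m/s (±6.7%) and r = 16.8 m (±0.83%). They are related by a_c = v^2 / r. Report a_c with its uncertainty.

Relative error in a monomial: (δa_c/a_c)² = Σ (nᵢ · δxᵢ/xᵢ)².
  (2·δv/v)² = (2×0.0670)² = 0.0180;  (-1·δr/r)² = (-1×0.00830)² = 6.89e-05
δa_c/a_c = √(0.0180) = 0.134
a_c = 0.473 m/s^2, so δa_c = 0.134 × 0.473 = 0.0636 m/s^2.

0.473 ± 0.0636 m/s^2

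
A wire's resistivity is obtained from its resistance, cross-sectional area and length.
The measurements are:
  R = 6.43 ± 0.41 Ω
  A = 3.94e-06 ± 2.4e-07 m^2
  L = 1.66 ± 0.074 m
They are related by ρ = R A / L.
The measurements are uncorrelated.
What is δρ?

ρ is a product of powers, so relative uncertainties combine in quadrature:
  (1·δR/R)² = (1×0.0638)² = 0.00407;  (1·δA/A)² = (1×0.0609)² = 0.00371;  (-1·δL/L)² = (-1×0.0446)² = 0.00199
δρ/ρ = √(0.00976) = 0.0988
ρ = 1.53e-05 Ω·m, so δρ = 0.0988 × 1.53e-05 = 1.51e-06 Ω·m.

1.51e-06 Ω·m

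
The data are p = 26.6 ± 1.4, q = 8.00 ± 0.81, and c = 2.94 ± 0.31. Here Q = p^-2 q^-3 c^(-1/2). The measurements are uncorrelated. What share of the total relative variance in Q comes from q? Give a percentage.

86.9%

(δQ/Q)² = (-2·δp/p)² + (-3·δq/q)² + (−½·δc/c)²
  p term: (-2×0.0526)² = 0.0111
  q term: (-3×0.101)² = 0.0923
  c term: (-0.5×0.105)² = 0.00278
Total = 0.106. Share from q = 0.0923/0.106 = 0.869.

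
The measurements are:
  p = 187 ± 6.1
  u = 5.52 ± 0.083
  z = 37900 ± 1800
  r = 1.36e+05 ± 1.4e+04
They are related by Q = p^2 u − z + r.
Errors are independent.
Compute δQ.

Let w = p^2·u = 1.93e+05. δw/w = √((2·δp/p)² + (1·δu/u)²) = √(0.00426 + 0.000226) = 0.0670, so δw = 12900.
Q = w − z + r: δQ = √(δw² + δz² + δr²) = √(1.67e+08 + 3.24e+06 + 1.96e+08) = 19100

19100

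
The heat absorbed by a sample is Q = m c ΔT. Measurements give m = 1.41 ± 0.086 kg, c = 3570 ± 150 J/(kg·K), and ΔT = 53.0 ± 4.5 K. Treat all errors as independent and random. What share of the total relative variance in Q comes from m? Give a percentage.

(δQ/Q)² = (1·δm/m)² + (1·δc/c)² + (1·δΔT/ΔT)²
  m term: (1×0.0610)² = 0.00372
  c term: (1×0.0420)² = 0.00177
  ΔT term: (1×0.0849)² = 0.00721
Total = 0.0127. Share from m = 0.00372/0.0127 = 0.293.

29.3%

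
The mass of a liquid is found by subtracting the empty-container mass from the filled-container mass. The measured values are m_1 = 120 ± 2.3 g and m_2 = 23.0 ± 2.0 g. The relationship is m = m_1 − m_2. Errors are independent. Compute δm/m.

0.0314

Sums and differences: (δm)² = Σ (cᵢ δxᵢ)².
  (δm_1)² = 5.29;  (δm_2)² = 4.00
δm = √(9.29) = 3.05 g
m = 97.0 g, so δm/m = 3.05/97.0 = 0.0314.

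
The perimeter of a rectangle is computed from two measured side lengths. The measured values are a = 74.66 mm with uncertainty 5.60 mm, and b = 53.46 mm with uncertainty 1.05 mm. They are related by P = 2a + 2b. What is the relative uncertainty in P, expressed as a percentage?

4.45%

For a sum/difference, combine absolute errors in quadrature:
  (2·δa)² = 125;  (2·δb)² = 4.41
δP = √(130) = 11.4 mm
P = 256.2 mm, so δP/P = 11.4/256.2 = 0.0445.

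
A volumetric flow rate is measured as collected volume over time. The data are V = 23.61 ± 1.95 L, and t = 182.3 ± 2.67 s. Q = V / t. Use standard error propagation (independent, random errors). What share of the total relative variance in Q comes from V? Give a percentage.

(δQ/Q)² = (1·δV/V)² + (-1·δt/t)²
  V term: (1×0.0826)² = 0.00682
  t term: (-1×0.0146)² = 0.000215
Total = 0.00704. Share from V = 0.00682/0.00704 = 0.970.

97.0%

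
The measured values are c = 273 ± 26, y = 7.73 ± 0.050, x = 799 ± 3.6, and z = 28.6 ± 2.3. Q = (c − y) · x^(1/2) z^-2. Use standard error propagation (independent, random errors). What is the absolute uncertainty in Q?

Let u = c − y = 265. δu = √(δc² + δy²) = √(676 + 0.00250) = 26.0, so δu/u = 0.0980.
Q is then a monomial in u, x, z:
δQ/Q = √((δu/u)² + (½·δx/x)² + (-2·δz/z)²) = √(0.00961 + 5.08e-06 + 0.0259) = 0.188
Q = 9.17, so δQ = 0.188 × 9.17 = 1.73.

1.73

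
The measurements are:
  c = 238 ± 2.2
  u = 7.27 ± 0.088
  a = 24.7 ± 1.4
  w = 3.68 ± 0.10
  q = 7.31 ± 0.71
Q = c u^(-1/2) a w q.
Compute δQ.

6820

Since Q is a product/quotient, work with relative uncertainties:
  (1·δc/c)² = (1×0.00924)² = 8.54e-05;  (−½·δu/u)² = (-0.5×0.0121)² = 3.66e-05;  (1·δa/a)² = (1×0.0567)² = 0.00321;  (1·δw/w)² = (1×0.0272)² = 0.000738;  (1·δq/q)² = (1×0.0971)² = 0.00943
δQ/Q = √(0.0135) = 0.116
Q = 58700, so δQ = 0.116 × 58700 = 6820.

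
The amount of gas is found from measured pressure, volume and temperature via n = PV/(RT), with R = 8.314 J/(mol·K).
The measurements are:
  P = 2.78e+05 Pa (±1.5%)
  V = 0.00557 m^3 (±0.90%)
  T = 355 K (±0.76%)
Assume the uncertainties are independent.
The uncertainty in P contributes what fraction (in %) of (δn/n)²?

(δn/n)² = (1·δP/P)² + (1·δV/V)² + (-1·δT/T)²
  P term: (1×0.0150)² = 0.000225
  V term: (1×0.00900)² = 8.1e-05
  T term: (-1×0.00760)² = 5.78e-05
Total = 0.000364. Share from P = 0.000225/0.000364 = 0.619.

61.9%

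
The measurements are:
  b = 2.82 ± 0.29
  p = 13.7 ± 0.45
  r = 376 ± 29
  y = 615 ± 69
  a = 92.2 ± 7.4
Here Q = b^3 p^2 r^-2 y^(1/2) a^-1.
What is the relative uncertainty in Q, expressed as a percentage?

36.5%

Q is a product of powers, so relative uncertainties combine in quadrature:
  (3·δb/b)² = (3×0.103)² = 0.0952;  (2·δp/p)² = (2×0.0328)² = 0.00432;  (-2·δr/r)² = (-2×0.0771)² = 0.0238;  (½·δy/y)² = (0.5×0.112)² = 0.00315;  (-1·δa/a)² = (-1×0.0803)² = 0.00644
δQ/Q = √(0.133) = 0.365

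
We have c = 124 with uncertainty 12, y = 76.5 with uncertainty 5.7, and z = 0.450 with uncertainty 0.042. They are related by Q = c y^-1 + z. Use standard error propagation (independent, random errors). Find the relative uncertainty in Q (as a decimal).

Let p = c·y^-1 = 1.62. δp/p = √((1·δc/c)² + (-1·δy/y)²) = √(0.00937 + 0.00555) = 0.122, so δp = 0.198.
Q = p + z: δQ = √(δp² + δz²) = √(0.0392 + 0.00176) = 0.202
Q = 2.07, so δQ/Q = 0.202/2.07 = 0.0977.

0.0977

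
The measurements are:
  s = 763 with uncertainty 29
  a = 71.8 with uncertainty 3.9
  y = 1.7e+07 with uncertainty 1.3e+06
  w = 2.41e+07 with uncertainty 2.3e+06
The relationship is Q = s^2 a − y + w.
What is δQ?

4.71e+06

Let p = s^2·a = 4.18e+07. δp/p = √((2·δs/s)² + (1·δa/a)²) = √(0.00578 + 0.00295) = 0.0934, so δp = 3.91e+06.
Q = p − y + w: δQ = √(δp² + δy² + δw²) = √(1.53e+13 + 1.69e+12 + 5.29e+12) = 4.71e+06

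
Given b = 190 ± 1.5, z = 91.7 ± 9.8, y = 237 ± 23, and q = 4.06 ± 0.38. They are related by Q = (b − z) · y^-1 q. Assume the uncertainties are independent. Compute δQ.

0.284

Let u = b − z = 98.3. δu = √(δb² + δz²) = √(2.25 + 96.0) = 9.91, so δu/u = 0.101.
Q is then a monomial in u, y, q:
δQ/Q = √((δu/u)² + (-1·δy/y)² + (1·δq/q)²) = √(0.0102 + 0.00942 + 0.00876) = 0.168
Q = 1.68, so δQ = 0.168 × 1.68 = 0.284.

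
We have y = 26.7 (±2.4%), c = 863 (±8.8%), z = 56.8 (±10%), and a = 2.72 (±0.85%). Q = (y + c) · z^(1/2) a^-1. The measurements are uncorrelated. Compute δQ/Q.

Let u = y + c = 890. δu = √(δy² + δc²) = √(0.411 + 5770) = 75.9, so δu/u = 0.0854.
Q is then a monomial in u, z, a:
δQ/Q = √((δu/u)² + (½·δz/z)² + (-1·δa/a)²) = √(0.00729 + 0.00250 + 7.23e-05) = 0.0993

0.0993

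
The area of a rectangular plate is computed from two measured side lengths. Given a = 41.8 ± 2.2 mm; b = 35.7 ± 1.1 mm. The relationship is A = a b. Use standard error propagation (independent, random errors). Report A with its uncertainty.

Relative error in a monomial: (δA/A)² = Σ (nᵢ · δxᵢ/xᵢ)².
  (1·δa/a)² = (1×0.0526)² = 0.00277;  (1·δb/b)² = (1×0.0308)² = 0.000949
δA/A = √(0.00372) = 0.0610
A = 1490 mm^2, so δA = 0.0610 × 1490 = 91.0 mm^2.

1490 ± 91.0 mm^2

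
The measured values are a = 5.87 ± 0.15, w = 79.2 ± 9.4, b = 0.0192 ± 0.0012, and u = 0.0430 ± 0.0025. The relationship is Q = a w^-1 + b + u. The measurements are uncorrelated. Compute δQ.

0.00942

Let p = a·w^-1 = 0.0741. δp/p = √((1·δa/a)² + (-1·δw/w)²) = √(0.000653 + 0.0141) = 0.121, so δp = 0.00900.
Q = p + b + u: δQ = √(δp² + δb² + δu²) = √(8.1e-05 + 1.44e-06 + 6.25e-06) = 0.00942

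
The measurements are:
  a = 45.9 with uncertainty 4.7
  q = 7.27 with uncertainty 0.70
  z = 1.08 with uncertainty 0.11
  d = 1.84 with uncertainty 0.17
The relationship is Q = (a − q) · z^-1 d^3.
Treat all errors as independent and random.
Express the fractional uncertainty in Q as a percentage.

32.0%

Let u = a − q = 38.6. δu = √(δa² + δq²) = √(22.1 + 0.490) = 4.75, so δu/u = 0.123.
Q is then a monomial in u, z, d:
δQ/Q = √((δu/u)² + (-1·δz/z)² + (3·δd/d)²) = √(0.0151 + 0.0104 + 0.0768) = 0.320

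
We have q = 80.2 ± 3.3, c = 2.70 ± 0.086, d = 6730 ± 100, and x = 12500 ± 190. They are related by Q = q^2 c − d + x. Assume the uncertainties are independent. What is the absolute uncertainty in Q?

1550

Let p = q^2·c = 17400. δp/p = √((2·δq/q)² + (1·δc/c)²) = √(0.00677 + 0.00101) = 0.0882, so δp = 1530.
Q = p − d + x: δQ = √(δp² + δd² + δx²) = √(2.35e+06 + 10000 + 36100) = 1550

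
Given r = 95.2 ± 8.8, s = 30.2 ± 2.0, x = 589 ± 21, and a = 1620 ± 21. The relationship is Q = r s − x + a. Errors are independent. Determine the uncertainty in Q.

328

Let p = r·s = 2880. δp/p = √((1·δr/r)² + (1·δs/s)²) = √(0.00854 + 0.00439) = 0.114, so δp = 327.
Q = p − x + a: δQ = √(δp² + δx² + δa²) = √(1.07e+05 + 441 + 441) = 328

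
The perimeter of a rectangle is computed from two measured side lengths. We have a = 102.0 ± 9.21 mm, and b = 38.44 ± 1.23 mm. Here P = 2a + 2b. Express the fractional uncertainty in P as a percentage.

6.62%

Each term contributes (cᵢ δxᵢ)² to (δP)²:
  (2·δa)² = 339;  (2·δb)² = 6.05
δP = √(345) = 18.6 mm
P = 280.9 mm, so δP/P = 18.6/280.9 = 0.0662.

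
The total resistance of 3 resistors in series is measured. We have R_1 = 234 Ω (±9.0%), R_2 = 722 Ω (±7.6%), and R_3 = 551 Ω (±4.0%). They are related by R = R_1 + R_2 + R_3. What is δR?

62.8 Ω

Each term contributes (cᵢ δxᵢ)² to (δR)²:
  (δR_1)² = 444;  (δR_2)² = 3010;  (δR_3)² = 486
δR = √(3940) = 62.8 Ω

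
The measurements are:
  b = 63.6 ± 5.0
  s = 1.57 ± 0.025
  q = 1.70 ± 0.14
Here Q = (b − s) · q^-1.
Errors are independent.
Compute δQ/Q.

0.115

Let u = b − s = 62.0. δu = √(δb² + δs²) = √(25.0 + 0.000625) = 5.00, so δu/u = 0.0806.
Q is then a monomial in u, q:
δQ/Q = √((δu/u)² + (-1·δq/q)²) = √(0.00650 + 0.00678) = 0.115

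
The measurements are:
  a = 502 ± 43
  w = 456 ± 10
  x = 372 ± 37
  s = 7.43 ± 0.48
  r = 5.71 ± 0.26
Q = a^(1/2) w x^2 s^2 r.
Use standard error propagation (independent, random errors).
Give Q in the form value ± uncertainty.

(4.46 ± 1.10) × 10^11

For a monomial Q ∝ a^(1/2), w, x^2, s^2, r, fractional errors add in quadrature:
  (½·δa/a)² = (0.5×0.0857)² = 0.00183;  (1·δw/w)² = (1×0.0219)² = 0.000481;  (2·δx/x)² = (2×0.0995)² = 0.0396;  (2·δs/s)² = (2×0.0646)² = 0.0167;  (1·δr/r)² = (1×0.0455)² = 0.00207
δQ/Q = √(0.0607) = 0.246
Q = 4.46e+11, so δQ = 0.246 × 4.46e+11 = 1.1e+11.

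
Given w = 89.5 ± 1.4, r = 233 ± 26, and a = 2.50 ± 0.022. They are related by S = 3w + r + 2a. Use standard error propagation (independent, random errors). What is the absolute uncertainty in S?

26.3

S is a linear combination, so absolute uncertainties add in quadrature:
  (3·δw)² = 17.6;  (δr)² = 676;  (2·δa)² = 0.00194
δS = √(694) = 26.3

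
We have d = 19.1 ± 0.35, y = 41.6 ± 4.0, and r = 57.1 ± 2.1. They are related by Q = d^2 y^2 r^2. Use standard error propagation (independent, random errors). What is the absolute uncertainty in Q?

4.3e+08

Relative error in a monomial: (δQ/Q)² = Σ (nᵢ · δxᵢ/xᵢ)².
  (2·δd/d)² = (2×0.0183)² = 0.00134;  (2·δy/y)² = (2×0.0962)² = 0.0370;  (2·δr/r)² = (2×0.0368)² = 0.00541
δQ/Q = √(0.0437) = 0.209
Q = 2.06e+09, so δQ = 0.209 × 2.06e+09 = 4.3e+08.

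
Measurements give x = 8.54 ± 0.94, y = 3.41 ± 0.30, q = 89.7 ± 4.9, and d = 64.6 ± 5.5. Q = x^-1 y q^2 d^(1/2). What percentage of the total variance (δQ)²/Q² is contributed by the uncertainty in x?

(δQ/Q)² = (-1·δx/x)² + (1·δy/y)² + (2·δq/q)² + (½·δd/d)²
  x term: (-1×0.110)² = 0.0121
  y term: (1×0.0880)² = 0.00774
  q term: (2×0.0546)² = 0.0119
  d term: (0.5×0.0851)² = 0.00181
Total = 0.0336. Share from x = 0.0121/0.0336 = 0.361.

36.1%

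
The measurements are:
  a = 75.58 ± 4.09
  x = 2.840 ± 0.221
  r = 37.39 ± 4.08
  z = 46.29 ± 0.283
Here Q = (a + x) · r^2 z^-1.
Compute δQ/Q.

Let u = a + x = 78.42. δu = √(δa² + δx²) = √(16.7 + 0.0488) = 4.10, so δu/u = 0.0522.
Q is then a monomial in u, r, z:
δQ/Q = √((δu/u)² + (2·δr/r)² + (-1·δz/z)²) = √(0.00273 + 0.0476 + 3.74e-05) = 0.224

0.224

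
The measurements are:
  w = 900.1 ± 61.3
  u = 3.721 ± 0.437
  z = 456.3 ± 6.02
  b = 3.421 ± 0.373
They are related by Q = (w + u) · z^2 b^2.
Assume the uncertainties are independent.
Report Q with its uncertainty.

Let h = w + u = 903.8. δh = √(δw² + δu²) = √(3760 + 0.191) = 61.3, so δh/h = 0.0678.
Q is then a monomial in h, z, b:
δQ/Q = √((δh/h)² + (2·δz/z)² + (2·δb/b)²) = √(0.00460 + 0.000696 + 0.0476) = 0.230
Q = 2.202e+09, so δQ = 0.230 × 2.202e+09 = 5.06e+08.

(2.202 ± 0.506) × 10^9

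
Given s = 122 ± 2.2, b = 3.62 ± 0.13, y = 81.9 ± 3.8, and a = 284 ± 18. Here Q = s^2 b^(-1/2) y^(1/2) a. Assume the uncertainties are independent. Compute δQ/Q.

Products/powers → add relative errors in quadrature, weighted by exponent:
  (2·δs/s)² = (2×0.0180)² = 0.00130;  (−½·δb/b)² = (-0.5×0.0359)² = 0.000322;  (½·δy/y)² = (0.5×0.0464)² = 0.000538;  (1·δa/a)² = (1×0.0634)² = 0.00402
δQ/Q = √(0.00618) = 0.0786

0.0786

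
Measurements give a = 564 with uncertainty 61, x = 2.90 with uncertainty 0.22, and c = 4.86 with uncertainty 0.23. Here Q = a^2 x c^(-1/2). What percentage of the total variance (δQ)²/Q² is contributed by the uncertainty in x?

10.8%

(δQ/Q)² = (2·δa/a)² + (1·δx/x)² + (−½·δc/c)²
  a term: (2×0.108)² = 0.0468
  x term: (1×0.0759)² = 0.00576
  c term: (-0.5×0.0473)² = 0.000560
Total = 0.0531. Share from x = 0.00576/0.0531 = 0.108.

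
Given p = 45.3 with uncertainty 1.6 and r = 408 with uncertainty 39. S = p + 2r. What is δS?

78.0

Each term contributes (cᵢ δxᵢ)² to (δS)²:
  (δp)² = 2.56;  (2·δr)² = 6080
δS = √(6090) = 78.0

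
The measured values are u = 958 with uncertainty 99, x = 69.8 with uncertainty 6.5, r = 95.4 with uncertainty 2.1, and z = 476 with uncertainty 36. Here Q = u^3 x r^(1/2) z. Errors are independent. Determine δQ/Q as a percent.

33.3%

Since Q is a product/quotient, work with relative uncertainties:
  (3·δu/u)² = (3×0.103)² = 0.0961;  (1·δx/x)² = (1×0.0931)² = 0.00867;  (½·δr/r)² = (0.5×0.0220)² = 0.000121;  (1·δz/z)² = (1×0.0756)² = 0.00572
δQ/Q = √(0.111) = 0.333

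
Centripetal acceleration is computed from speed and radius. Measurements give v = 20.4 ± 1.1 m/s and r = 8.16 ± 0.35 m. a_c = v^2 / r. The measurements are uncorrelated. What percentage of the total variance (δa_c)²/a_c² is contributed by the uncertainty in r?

13.7%

(δa_c/a_c)² = (2·δv/v)² + (-1·δr/r)²
  v term: (2×0.0539)² = 0.0116
  r term: (-1×0.0429)² = 0.00184
Total = 0.0135. Share from r = 0.00184/0.0135 = 0.137.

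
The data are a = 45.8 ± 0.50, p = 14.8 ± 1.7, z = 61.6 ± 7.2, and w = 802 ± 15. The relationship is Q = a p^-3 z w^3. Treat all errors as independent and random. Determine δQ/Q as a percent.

Since Q is a product/quotient, work with relative uncertainties:
  (1·δa/a)² = (1×0.0109)² = 0.000119;  (-3·δp/p)² = (-3×0.115)² = 0.119;  (1·δz/z)² = (1×0.117)² = 0.0137;  (3·δw/w)² = (3×0.0187)² = 0.00315
δQ/Q = √(0.136) = 0.368

36.8%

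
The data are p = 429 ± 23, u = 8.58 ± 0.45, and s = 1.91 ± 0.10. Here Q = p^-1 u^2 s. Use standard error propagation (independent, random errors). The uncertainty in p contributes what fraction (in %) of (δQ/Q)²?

(δQ/Q)² = (-1·δp/p)² + (2·δu/u)² + (1·δs/s)²
  p term: (-1×0.0536)² = 0.00287
  u term: (2×0.0524)² = 0.0110
  s term: (1×0.0524)² = 0.00274
Total = 0.0166. Share from p = 0.00287/0.0166 = 0.173.

17.3%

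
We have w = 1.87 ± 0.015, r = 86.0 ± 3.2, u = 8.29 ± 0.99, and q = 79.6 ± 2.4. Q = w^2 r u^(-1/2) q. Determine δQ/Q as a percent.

Products/powers → add relative errors in quadrature, weighted by exponent:
  (2·δw/w)² = (2×0.00802)² = 0.000257;  (1·δr/r)² = (1×0.0372)² = 0.00138;  (−½·δu/u)² = (-0.5×0.119)² = 0.00357;  (1·δq/q)² = (1×0.0302)² = 0.000909
δQ/Q = √(0.00612) = 0.0782

7.82%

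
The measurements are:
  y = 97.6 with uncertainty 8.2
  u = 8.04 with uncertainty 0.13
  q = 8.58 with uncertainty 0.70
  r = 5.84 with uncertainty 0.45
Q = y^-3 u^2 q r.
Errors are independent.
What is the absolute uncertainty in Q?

For a monomial Q ∝ y^-3, u^2, q, r, fractional errors add in quadrature:
  (-3·δy/y)² = (-3×0.0840)² = 0.0635;  (2·δu/u)² = (2×0.0162)² = 0.00105;  (1·δq/q)² = (1×0.0816)² = 0.00666;  (1·δr/r)² = (1×0.0771)² = 0.00594
δQ/Q = √(0.0772) = 0.278
Q = 0.00348, so δQ = 0.278 × 0.00348 = 0.000968.

0.000968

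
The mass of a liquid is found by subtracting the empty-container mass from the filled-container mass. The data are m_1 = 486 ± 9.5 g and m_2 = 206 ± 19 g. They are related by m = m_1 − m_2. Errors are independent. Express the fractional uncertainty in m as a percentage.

Absolute uncertainties add in quadrature for a linear combination:
  (δm_1)² = 90.2;  (δm_2)² = 361
δm = √(451) = 21.2 g
m = 280 g, so δm/m = 21.2/280 = 0.0759.

7.59%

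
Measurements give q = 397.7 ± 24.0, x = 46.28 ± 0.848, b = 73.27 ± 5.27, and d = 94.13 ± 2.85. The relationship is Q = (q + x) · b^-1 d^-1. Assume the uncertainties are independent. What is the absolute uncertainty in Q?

Let u = q + x = 444.0. δu = √(δq² + δx²) = √(576 + 0.719) = 24.0, so δu/u = 0.0541.
Q is then a monomial in u, b, d:
δQ/Q = √((δu/u)² + (-1·δb/b)² + (-1·δd/d)²) = √(0.00293 + 0.00517 + 0.000917) = 0.0950
Q = 0.06437, so δQ = 0.0950 × 0.06437 = 0.00611.

0.00611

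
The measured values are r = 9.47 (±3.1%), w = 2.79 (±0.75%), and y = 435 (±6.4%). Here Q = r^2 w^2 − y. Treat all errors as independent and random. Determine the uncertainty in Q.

52.5

Let p = r^2·w^2 = 698. δp/p = √((2·δr/r)² + (2·δw/w)²) = √(0.00384 + 0.000225) = 0.0638, so δp = 44.5.
Q = p − y: δQ = √(δp² + δy²) = √(1980 + 775) = 52.5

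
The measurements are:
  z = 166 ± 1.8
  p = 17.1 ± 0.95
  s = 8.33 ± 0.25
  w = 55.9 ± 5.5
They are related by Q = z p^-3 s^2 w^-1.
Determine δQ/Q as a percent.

20.3%

Q is a product of powers, so relative uncertainties combine in quadrature:
  (1·δz/z)² = (1×0.0108)² = 0.000118;  (-3·δp/p)² = (-3×0.0556)² = 0.0278;  (2·δs/s)² = (2×0.0300)² = 0.00360;  (-1·δw/w)² = (-1×0.0984)² = 0.00968
δQ/Q = √(0.0412) = 0.203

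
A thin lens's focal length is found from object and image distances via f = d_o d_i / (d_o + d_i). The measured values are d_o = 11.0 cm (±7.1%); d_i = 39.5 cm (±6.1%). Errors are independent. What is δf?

∂f/∂d_o = (d_i/(d_o+d_i))² = 0.612;  ∂f/∂d_i = (d_o/(d_o+d_i))² = 0.0474
δf = √((∂f/∂d_o · δd_o)² + (∂f/∂d_i · δd_i)²) = √(0.228 + 0.0131) = 0.491 cm

0.491 cm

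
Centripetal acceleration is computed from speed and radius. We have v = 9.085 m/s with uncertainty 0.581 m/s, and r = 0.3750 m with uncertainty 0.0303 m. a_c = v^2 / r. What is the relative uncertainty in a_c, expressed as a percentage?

15.1%

For a monomial a_c ∝ v^2, r^-1, fractional errors add in quadrature:
  (2·δv/v)² = (2×0.0640)² = 0.0164;  (-1·δr/r)² = (-1×0.0808)² = 0.00653
δa_c/a_c = √(0.0229) = 0.151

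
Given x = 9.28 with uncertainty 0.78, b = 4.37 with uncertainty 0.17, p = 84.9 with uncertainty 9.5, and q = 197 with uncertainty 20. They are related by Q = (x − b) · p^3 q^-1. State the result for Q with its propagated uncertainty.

Let u = x − b = 4.91. δu = √(δx² + δb²) = √(0.608 + 0.0289) = 0.798, so δu/u = 0.163.
Q is then a monomial in u, p, q:
δQ/Q = √((δu/u)² + (3·δp/p)² + (-1·δq/q)²) = √(0.0264 + 0.113 + 0.0103) = 0.387
Q = 15300, so δQ = 0.387 × 15300 = 5900.

15300 ± 5900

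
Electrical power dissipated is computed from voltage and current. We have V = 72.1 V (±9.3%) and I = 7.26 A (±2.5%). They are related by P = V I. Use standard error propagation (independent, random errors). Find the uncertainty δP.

Relative error in a monomial: (δP/P)² = Σ (nᵢ · δxᵢ/xᵢ)².
  (1·δV/V)² = (1×0.0930)² = 0.00865;  (1·δI/I)² = (1×0.0250)² = 0.000625
δP/P = √(0.00927) = 0.0963
P = 523 W, so δP = 0.0963 × 523 = 50.4 W.

50.4 W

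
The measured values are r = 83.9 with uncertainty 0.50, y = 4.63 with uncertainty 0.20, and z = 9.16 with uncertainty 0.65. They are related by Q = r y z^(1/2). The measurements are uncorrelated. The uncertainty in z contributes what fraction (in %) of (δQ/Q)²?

(δQ/Q)² = (1·δr/r)² + (1·δy/y)² + (½·δz/z)²
  r term: (1×0.00596)² = 3.55e-05
  y term: (1×0.0432)² = 0.00187
  z term: (0.5×0.0710)² = 0.00126
Total = 0.00316. Share from z = 0.00126/0.00316 = 0.398.

39.8%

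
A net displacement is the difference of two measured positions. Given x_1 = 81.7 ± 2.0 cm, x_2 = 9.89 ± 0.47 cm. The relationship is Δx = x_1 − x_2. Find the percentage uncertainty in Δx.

2.86%

Absolute uncertainties add in quadrature for a linear combination:
  (δx_1)² = 4.00;  (δx_2)² = 0.221
δΔx = √(4.22) = 2.05 cm
Δx = 71.8 cm, so δΔx/Δx = 2.05/71.8 = 0.0286.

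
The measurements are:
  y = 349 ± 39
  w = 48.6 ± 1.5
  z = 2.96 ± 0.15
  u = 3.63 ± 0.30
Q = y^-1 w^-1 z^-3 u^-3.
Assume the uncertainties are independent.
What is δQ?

1.49e-08

Products/powers → add relative errors in quadrature, weighted by exponent:
  (-1·δy/y)² = (-1×0.112)² = 0.0125;  (-1·δw/w)² = (-1×0.0309)² = 0.000953;  (-3·δz/z)² = (-3×0.0507)² = 0.0231;  (-3·δu/u)² = (-3×0.0826)² = 0.0615
δQ/Q = √(0.0980) = 0.313
Q = 4.75e-08, so δQ = 0.313 × 4.75e-08 = 1.49e-08.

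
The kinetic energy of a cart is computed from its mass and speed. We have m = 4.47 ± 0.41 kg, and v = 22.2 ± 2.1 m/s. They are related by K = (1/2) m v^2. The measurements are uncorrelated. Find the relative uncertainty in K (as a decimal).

Relative error in a monomial: (δK/K)² = Σ (nᵢ · δxᵢ/xᵢ)².
  (1·δm/m)² = (1×0.0917)² = 0.00841;  (2·δv/v)² = (2×0.0946)² = 0.0358
δK/K = √(0.0442) = 0.210

0.210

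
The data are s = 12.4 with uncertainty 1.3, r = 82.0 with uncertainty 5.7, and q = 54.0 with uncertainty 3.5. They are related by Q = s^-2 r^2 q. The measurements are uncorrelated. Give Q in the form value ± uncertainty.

2360 ± 613

For a monomial Q ∝ s^-2, r^2, q, fractional errors add in quadrature:
  (-2·δs/s)² = (-2×0.105)² = 0.0440;  (2·δr/r)² = (2×0.0695)² = 0.0193;  (1·δq/q)² = (1×0.0648)² = 0.00420
δQ/Q = √(0.0675) = 0.260
Q = 2360, so δQ = 0.260 × 2360 = 613.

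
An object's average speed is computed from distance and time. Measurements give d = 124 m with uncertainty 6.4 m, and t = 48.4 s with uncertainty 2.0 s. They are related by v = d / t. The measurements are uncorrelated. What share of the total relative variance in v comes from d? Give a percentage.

(δv/v)² = (1·δd/d)² + (-1·δt/t)²
  d term: (1×0.0516)² = 0.00266
  t term: (-1×0.0413)² = 0.00171
Total = 0.00437. Share from d = 0.00266/0.00437 = 0.609.

60.9%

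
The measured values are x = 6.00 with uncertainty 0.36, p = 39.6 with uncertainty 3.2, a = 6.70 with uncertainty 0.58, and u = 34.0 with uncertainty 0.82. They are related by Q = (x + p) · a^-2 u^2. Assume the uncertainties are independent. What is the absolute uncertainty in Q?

Let w = x + p = 45.6. δw = √(δx² + δp²) = √(0.130 + 10.2) = 3.22, so δw/w = 0.0706.
Q is then a monomial in w, a, u:
δQ/Q = √((δw/w)² + (-2·δa/a)² + (2·δu/u)²) = √(0.00499 + 0.0300 + 0.00233) = 0.193
Q = 1170, so δQ = 0.193 × 1170 = 227.

227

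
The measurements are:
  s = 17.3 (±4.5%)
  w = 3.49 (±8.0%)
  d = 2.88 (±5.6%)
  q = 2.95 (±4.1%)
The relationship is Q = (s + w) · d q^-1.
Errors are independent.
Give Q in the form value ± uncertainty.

20.3 ± 1.62

Let u = s + w = 20.8. δu = √(δs² + δw²) = √(0.606 + 0.0780) = 0.827, so δu/u = 0.0398.
Q is then a monomial in u, d, q:
δQ/Q = √((δu/u)² + (1·δd/d)² + (-1·δq/q)²) = √(0.00158 + 0.00314 + 0.00168) = 0.0800
Q = 20.3, so δQ = 0.0800 × 20.3 = 1.62.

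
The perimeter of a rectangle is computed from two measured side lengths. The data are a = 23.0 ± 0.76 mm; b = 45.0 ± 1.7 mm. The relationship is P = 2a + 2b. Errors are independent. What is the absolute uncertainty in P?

Absolute uncertainties add in quadrature for a linear combination:
  (2·δa)² = 2.31;  (2·δb)² = 11.6
δP = √(13.9) = 3.72 mm

3.72 mm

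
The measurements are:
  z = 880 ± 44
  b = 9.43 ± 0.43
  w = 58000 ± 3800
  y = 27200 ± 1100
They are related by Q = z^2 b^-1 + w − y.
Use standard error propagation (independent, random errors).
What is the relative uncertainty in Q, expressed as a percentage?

Let p = z^2·b^-1 = 82100. δp/p = √((2·δz/z)² + (-1·δb/b)²) = √(0.0100 + 0.00208) = 0.110, so δp = 9030.
Q = p + w − y: δQ = √(δp² + δw² + δy²) = √(8.15e+07 + 1.44e+07 + 1.21e+06) = 9850
Q = 1.13e+05, so δQ/Q = 9850/1.13e+05 = 0.0873.

8.73%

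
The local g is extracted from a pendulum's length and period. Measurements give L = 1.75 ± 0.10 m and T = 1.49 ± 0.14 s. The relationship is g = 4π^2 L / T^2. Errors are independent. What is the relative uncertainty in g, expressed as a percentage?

19.6%

Relative error in a monomial: (δg/g)² = Σ (nᵢ · δxᵢ/xᵢ)².
  (1·δL/L)² = (1×0.0571)² = 0.00327;  (-2·δT/T)² = (-2×0.0940)² = 0.0353
δg/g = √(0.0386) = 0.196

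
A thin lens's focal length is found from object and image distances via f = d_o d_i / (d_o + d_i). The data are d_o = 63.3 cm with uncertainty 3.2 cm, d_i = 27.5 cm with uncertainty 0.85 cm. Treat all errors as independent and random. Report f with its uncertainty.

19.2 ± 0.507 cm

∂f/∂d_o = (d_i/(d_o+d_i))² = 0.0917;  ∂f/∂d_i = (d_o/(d_o+d_i))² = 0.486
δf = √((∂f/∂d_o · δd_o)² + (∂f/∂d_i · δd_i)²) = √(0.0862 + 0.171) = 0.507 cm
f = 19.2 cm.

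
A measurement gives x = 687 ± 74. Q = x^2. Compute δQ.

Products/powers → add relative errors in quadrature, weighted by exponent:
  (2·δx/x)² = (2×0.108)² = 0.0464
δQ/Q = √(0.0464) = 0.215
Q = 4.72e+05, so δQ = 0.215 × 4.72e+05 = 1.02e+05.

1.02e+05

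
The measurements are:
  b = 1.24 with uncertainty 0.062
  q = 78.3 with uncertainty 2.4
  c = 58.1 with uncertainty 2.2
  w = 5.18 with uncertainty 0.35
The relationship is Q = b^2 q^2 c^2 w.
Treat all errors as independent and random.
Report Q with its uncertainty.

For a monomial Q ∝ b^2, q^2, c^2, w, fractional errors add in quadrature:
  (2·δb/b)² = (2×0.0500)² = 0.0100;  (2·δq/q)² = (2×0.0307)² = 0.00376;  (2·δc/c)² = (2×0.0379)² = 0.00574;  (1·δw/w)² = (1×0.0676)² = 0.00457
δQ/Q = √(0.0241) = 0.155
Q = 1.65e+08, so δQ = 0.155 × 1.65e+08 = 2.56e+07.

(1.65 ± 0.256) × 10^8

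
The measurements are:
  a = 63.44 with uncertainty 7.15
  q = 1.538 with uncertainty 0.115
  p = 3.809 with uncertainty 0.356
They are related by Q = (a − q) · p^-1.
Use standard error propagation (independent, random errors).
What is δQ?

2.41

Let u = a − q = 61.90. δu = √(δa² + δq²) = √(51.1 + 0.0132) = 7.15, so δu/u = 0.116.
Q is then a monomial in u, p:
δQ/Q = √((δu/u)² + (-1·δp/p)²) = √(0.0133 + 0.00874) = 0.149
Q = 16.25, so δQ = 0.149 × 16.25 = 2.41.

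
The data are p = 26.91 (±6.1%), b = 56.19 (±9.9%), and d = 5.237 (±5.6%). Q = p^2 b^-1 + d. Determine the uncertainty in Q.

2.05

Let w = p^2·b^-1 = 12.89. δw/w = √((2·δp/p)² + (-1·δb/b)²) = √(0.0149 + 0.00980) = 0.157, so δw = 2.02.
Q = w + d: δQ = √(δw² + δd²) = √(4.10 + 0.0860) = 2.05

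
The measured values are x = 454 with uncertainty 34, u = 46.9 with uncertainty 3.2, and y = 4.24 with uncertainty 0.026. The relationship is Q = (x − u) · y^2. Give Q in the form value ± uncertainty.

7320 ± 620

Let w = x − u = 407. δw = √(δx² + δu²) = √(1160 + 10.2) = 34.2, so δw/w = 0.0839.
Q is then a monomial in w, y:
δQ/Q = √((δw/w)² + (2·δy/y)²) = √(0.00704 + 0.000150) = 0.0848
Q = 7320, so δQ = 0.0848 × 7320 = 620.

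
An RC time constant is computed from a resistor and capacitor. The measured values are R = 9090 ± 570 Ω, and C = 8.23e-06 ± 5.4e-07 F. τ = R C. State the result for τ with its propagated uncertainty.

Since τ is a product/quotient, work with relative uncertainties:
  (1·δR/R)² = (1×0.0627)² = 0.00393;  (1·δC/C)² = (1×0.0656)² = 0.00431
δτ/τ = √(0.00824) = 0.0908
τ = 0.0748 s, so δτ = 0.0908 × 0.0748 = 0.00679 s.

0.0748 ± 0.00679 s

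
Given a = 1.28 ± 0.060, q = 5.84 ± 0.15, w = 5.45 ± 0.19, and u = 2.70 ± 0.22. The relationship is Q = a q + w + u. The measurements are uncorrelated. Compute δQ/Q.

Let p = a·q = 7.48. δp/p = √((1·δa/a)² + (1·δq/q)²) = √(0.00220 + 0.000660) = 0.0535, so δp = 0.400.
Q = p + w + u: δQ = √(δp² + δw² + δu²) = √(0.160 + 0.0361 + 0.0484) = 0.494
Q = 15.6, so δQ/Q = 0.494/15.6 = 0.0316.

0.0316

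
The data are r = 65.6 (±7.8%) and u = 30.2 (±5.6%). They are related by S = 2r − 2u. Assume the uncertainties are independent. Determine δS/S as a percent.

Each term contributes (cᵢ δxᵢ)² to (δS)²:
  (2·δr)² = 105;  (2·δu)² = 11.4
δS = √(116) = 10.8
S = 70.8, so δS/S = 10.8/70.8 = 0.152.

15.2%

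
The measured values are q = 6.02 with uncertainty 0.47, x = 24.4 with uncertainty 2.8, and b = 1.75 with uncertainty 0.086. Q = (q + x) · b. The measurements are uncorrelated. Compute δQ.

5.62

Let u = q + x = 30.4. δu = √(δq² + δx²) = √(0.221 + 7.84) = 2.84, so δu/u = 0.0933.
Q is then a monomial in u, b:
δQ/Q = √((δu/u)² + (1·δb/b)²) = √(0.00871 + 0.00242) = 0.105
Q = 53.2, so δQ = 0.105 × 53.2 = 5.62.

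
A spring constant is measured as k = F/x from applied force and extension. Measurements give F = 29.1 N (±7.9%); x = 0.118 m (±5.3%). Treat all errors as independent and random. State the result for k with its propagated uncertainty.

247 ± 23.5 N/m

k is a product of powers, so relative uncertainties combine in quadrature:
  (1·δF/F)² = (1×0.0790)² = 0.00624;  (-1·δx/x)² = (-1×0.0530)² = 0.00281
δk/k = √(0.00905) = 0.0951
k = 247 N/m, so δk = 0.0951 × 247 = 23.5 N/m.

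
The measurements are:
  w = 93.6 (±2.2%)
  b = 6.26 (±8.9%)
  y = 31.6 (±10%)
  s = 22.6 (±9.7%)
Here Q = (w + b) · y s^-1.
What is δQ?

19.7

Let u = w + b = 99.9. δu = √(δw² + δb²) = √(4.24 + 0.310) = 2.13, so δu/u = 0.0214.
Q is then a monomial in u, y, s:
δQ/Q = √((δu/u)² + (1·δy/y)² + (-1·δs/s)²) = √(0.000456 + 0.0100 + 0.00941) = 0.141
Q = 140, so δQ = 0.141 × 140 = 19.7.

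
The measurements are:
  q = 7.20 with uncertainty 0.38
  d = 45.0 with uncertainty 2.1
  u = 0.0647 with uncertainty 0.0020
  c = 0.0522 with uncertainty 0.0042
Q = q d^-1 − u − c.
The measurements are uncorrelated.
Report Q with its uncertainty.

Let p = q·d^-1 = 0.160. δp/p = √((1·δq/q)² + (-1·δd/d)²) = √(0.00279 + 0.00218) = 0.0705, so δp = 0.0113.
Q = p − u − c: δQ = √(δp² + δu² + δc²) = √(0.000127 + 4e-06 + 1.76e-05) = 0.0122
Q = 0.0431.

0.0431 ± 0.0122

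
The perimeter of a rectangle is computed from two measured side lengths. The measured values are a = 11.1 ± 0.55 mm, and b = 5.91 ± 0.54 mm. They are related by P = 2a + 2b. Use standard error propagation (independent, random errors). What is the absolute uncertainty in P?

Sums and differences: (δP)² = Σ (cᵢ δxᵢ)².
  (2·δa)² = 1.21;  (2·δb)² = 1.17
δP = √(2.38) = 1.54 mm

1.54 mm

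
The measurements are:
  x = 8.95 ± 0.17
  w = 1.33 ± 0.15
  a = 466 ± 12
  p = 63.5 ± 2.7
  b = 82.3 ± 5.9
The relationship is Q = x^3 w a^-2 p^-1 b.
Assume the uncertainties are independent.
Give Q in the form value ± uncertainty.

0.00569 ± 0.000910

Since Q is a product/quotient, work with relative uncertainties:
  (3·δx/x)² = (3×0.0190)² = 0.00325;  (1·δw/w)² = (1×0.113)² = 0.0127;  (-2·δa/a)² = (-2×0.0258)² = 0.00265;  (-1·δp/p)² = (-1×0.0425)² = 0.00181;  (1·δb/b)² = (1×0.0717)² = 0.00514
δQ/Q = √(0.0256) = 0.160
Q = 0.00569, so δQ = 0.160 × 0.00569 = 0.000910.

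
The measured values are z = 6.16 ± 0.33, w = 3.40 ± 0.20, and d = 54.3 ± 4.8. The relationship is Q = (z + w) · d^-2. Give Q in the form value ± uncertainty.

0.00324 ± 0.000588

Let u = z + w = 9.56. δu = √(δz² + δw²) = √(0.109 + 0.0400) = 0.386, so δu/u = 0.0404.
Q is then a monomial in u, d:
δQ/Q = √((δu/u)² + (-2·δd/d)²) = √(0.00163 + 0.0313) = 0.181
Q = 0.00324, so δQ = 0.181 × 0.00324 = 0.000588.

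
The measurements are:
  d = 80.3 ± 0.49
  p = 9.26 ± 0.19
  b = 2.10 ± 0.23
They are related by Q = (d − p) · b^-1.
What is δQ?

3.71

Let u = d − p = 71.0. δu = √(δd² + δp²) = √(0.240 + 0.0361) = 0.526, so δu/u = 0.00740.
Q is then a monomial in u, b:
δQ/Q = √((δu/u)² + (-1·δb/b)²) = √(5.47e-05 + 0.0120) = 0.110
Q = 33.8, so δQ = 0.110 × 33.8 = 3.71.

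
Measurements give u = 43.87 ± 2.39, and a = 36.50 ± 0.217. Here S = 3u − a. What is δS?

7.17

S is a linear combination, so absolute uncertainties add in quadrature:
  (3·δu)² = 51.4;  (δa)² = 0.0471
δS = √(51.5) = 7.17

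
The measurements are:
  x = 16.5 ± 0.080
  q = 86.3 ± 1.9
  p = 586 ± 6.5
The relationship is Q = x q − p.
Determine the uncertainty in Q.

32.8

Let w = x·q = 1420. δw/w = √((1·δx/x)² + (1·δq/q)²) = √(2.35e-05 + 0.000485) = 0.0225, so δw = 32.1.
Q = w − p: δQ = √(δw² + δp²) = √(1030 + 42.2) = 32.8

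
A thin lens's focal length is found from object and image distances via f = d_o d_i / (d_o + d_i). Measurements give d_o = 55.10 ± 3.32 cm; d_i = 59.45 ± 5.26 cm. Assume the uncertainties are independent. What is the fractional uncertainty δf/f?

∂f/∂d_o = (d_i/(d_o+d_i))² = 0.269;  ∂f/∂d_i = (d_o/(d_o+d_i))² = 0.231
δf = √((∂f/∂d_o · δd_o)² + (∂f/∂d_i · δd_i)²) = √(0.800 + 1.48) = 1.51 cm
f = 28.60 cm, so δf/f = 1.51/28.60 = 0.0528.

0.0528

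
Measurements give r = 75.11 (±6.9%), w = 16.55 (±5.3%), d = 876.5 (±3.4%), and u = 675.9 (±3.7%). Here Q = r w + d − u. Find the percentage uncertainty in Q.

7.96%

Let p = r·w = 1243. δp/p = √((1·δr/r)² + (1·δw/w)²) = √(0.00476 + 0.00281) = 0.0870, so δp = 108.
Q = p + d − u: δQ = √(δp² + δd² + δu²) = √(11700 + 888 + 625) = 115
Q = 1444, so δQ/Q = 115/1444 = 0.0796.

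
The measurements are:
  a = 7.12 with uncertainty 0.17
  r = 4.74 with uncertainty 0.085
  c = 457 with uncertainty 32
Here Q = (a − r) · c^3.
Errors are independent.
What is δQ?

5.1e+07

Let u = a − r = 2.38. δu = √(δa² + δr²) = √(0.0289 + 0.00723) = 0.190, so δu/u = 0.0799.
Q is then a monomial in u, c:
δQ/Q = √((δu/u)² + (3·δc/c)²) = √(0.00638 + 0.0441) = 0.225
Q = 2.27e+08, so δQ = 0.225 × 2.27e+08 = 5.1e+07.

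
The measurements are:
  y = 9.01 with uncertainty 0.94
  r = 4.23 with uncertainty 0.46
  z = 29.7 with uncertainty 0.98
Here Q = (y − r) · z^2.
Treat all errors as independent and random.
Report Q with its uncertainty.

Let u = y − r = 4.78. δu = √(δy² + δr²) = √(0.884 + 0.212) = 1.05, so δu/u = 0.219.
Q is then a monomial in u, z:
δQ/Q = √((δu/u)² + (2·δz/z)²) = √(0.0479 + 0.00436) = 0.229
Q = 4220, so δQ = 0.229 × 4220 = 964.

4220 ± 964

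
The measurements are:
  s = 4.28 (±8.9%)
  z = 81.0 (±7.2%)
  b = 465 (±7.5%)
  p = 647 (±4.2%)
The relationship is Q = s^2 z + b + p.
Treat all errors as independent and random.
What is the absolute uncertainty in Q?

Let w = s^2·z = 1480. δw/w = √((2·δs/s)² + (1·δz/z)²) = √(0.0317 + 0.00518) = 0.192, so δw = 285.
Q = w + b + p: δQ = √(δw² + δb² + δp²) = √(81200 + 1220 + 738) = 288

288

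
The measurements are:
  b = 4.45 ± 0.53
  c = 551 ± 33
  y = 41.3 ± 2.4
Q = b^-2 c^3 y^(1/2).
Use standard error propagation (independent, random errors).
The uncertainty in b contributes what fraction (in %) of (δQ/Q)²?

(δQ/Q)² = (-2·δb/b)² + (3·δc/c)² + (½·δy/y)²
  b term: (-2×0.119)² = 0.0567
  c term: (3×0.0599)² = 0.0323
  y term: (0.5×0.0581)² = 0.000844
Total = 0.0899. Share from b = 0.0567/0.0899 = 0.631.

63.1%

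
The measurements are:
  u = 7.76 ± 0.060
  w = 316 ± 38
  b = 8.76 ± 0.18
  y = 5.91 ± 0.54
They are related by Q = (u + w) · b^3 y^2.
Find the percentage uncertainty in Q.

Let h = u + w = 324. δh = √(δu² + δw²) = √(0.00360 + 1440) = 38.0, so δh/h = 0.117.
Q is then a monomial in h, b, y:
δQ/Q = √((δh/h)² + (3·δb/b)² + (2·δy/y)²) = √(0.0138 + 0.00380 + 0.0334) = 0.226

22.6%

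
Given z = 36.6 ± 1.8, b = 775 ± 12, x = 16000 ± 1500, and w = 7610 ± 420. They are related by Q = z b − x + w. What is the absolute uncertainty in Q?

Let p = z·b = 28400. δp/p = √((1·δz/z)² + (1·δb/b)²) = √(0.00242 + 0.000240) = 0.0516, so δp = 1460.
Q = p − x + w: δQ = √(δp² + δx² + δw²) = √(2.14e+06 + 2.25e+06 + 1.76e+05) = 2140

2140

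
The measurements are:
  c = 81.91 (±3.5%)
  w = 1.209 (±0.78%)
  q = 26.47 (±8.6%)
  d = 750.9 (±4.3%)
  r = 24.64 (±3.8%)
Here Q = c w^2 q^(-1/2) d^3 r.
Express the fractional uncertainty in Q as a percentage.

Each factor contributes (exponent × relative error)² to (δQ/Q)²:
  (1·δc/c)² = (1×0.0350)² = 0.00123;  (2·δw/w)² = (2×0.00780)² = 0.000243;  (−½·δq/q)² = (-0.5×0.0860)² = 0.00185;  (3·δd/d)² = (3×0.0430)² = 0.0166;  (1·δr/r)² = (1×0.0380)² = 0.00144
δQ/Q = √(0.0214) = 0.146

14.6%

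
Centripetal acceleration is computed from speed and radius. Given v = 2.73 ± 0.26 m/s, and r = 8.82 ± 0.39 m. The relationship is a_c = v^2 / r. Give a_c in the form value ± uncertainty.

0.845 ± 0.165 m/s^2

a_c is a product of powers, so relative uncertainties combine in quadrature:
  (2·δv/v)² = (2×0.0952)² = 0.0363;  (-1·δr/r)² = (-1×0.0442)² = 0.00196
δa_c/a_c = √(0.0382) = 0.196
a_c = 0.845 m/s^2, so δa_c = 0.196 × 0.845 = 0.165 m/s^2.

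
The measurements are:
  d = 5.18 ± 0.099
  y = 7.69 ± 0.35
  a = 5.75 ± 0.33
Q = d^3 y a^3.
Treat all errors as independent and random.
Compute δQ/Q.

Each factor contributes (exponent × relative error)² to (δQ/Q)²:
  (3·δd/d)² = (3×0.0191)² = 0.00329;  (1·δy/y)² = (1×0.0455)² = 0.00207;  (3·δa/a)² = (3×0.0574)² = 0.0296
δQ/Q = √(0.0350) = 0.187

0.187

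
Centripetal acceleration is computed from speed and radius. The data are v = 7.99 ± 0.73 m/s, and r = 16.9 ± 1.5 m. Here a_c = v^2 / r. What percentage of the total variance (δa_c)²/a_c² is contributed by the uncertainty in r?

(δa_c/a_c)² = (2·δv/v)² + (-1·δr/r)²
  v term: (2×0.0914)² = 0.0334
  r term: (-1×0.0888)² = 0.00788
Total = 0.0413. Share from r = 0.00788/0.0413 = 0.191.

19.1%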